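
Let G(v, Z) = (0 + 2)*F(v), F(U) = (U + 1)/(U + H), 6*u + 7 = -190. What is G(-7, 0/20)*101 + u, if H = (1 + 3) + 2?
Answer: 7075/6 ≈ 1179.2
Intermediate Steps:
H = 6 (H = 4 + 2 = 6)
u = -197/6 (u = -7/6 + (⅙)*(-190) = -7/6 - 95/3 = -197/6 ≈ -32.833)
F(U) = (1 + U)/(6 + U) (F(U) = (U + 1)/(U + 6) = (1 + U)/(6 + U))
G(v, Z) = 2*(1 + v)/(6 + v) (G(v, Z) = (0 + 2)*((1 + v)/(6 + v)) = 2*((1 + v)/(6 + v)) = 2*(1 + v)/(6 + v))
G(-7, 0/20)*101 + u = (2*(1 - 7)/(6 - 7))*101 - 197/6 = (2*(-6)/(-1))*101 - 197/6 = (2*(-1)*(-6))*101 - 197/6 = 12*101 - 197/6 = 1212 - 197/6 = 7075/6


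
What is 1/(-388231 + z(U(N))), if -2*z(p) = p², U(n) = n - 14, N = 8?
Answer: -1/388249 ≈ -2.5757e-6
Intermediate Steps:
U(n) = -14 + n
z(p) = -p²/2
1/(-388231 + z(U(N))) = 1/(-388231 - (-14 + 8)²/2) = 1/(-388231 - ½*(-6)²) = 1/(-388231 - ½*36) = 1/(-388231 - 18) = 1/(-388249) = -1/388249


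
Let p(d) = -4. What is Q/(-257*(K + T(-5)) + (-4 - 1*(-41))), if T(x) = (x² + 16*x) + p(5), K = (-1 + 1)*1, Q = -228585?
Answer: -45717/3040 ≈ -15.038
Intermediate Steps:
K = 0 (K = 0*1 = 0)
T(x) = -4 + x² + 16*x (T(x) = (x² + 16*x) - 4 = -4 + x² + 16*x)
Q/(-257*(K + T(-5)) + (-4 - 1*(-41))) = -228585/(-257*(0 + (-4 + (-5)² + 16*(-5))) + (-4 - 1*(-41))) = -228585/(-257*(0 + (-4 + 25 - 80)) + (-4 + 41)) = -228585/(-257*(0 - 59) + 37) = -228585/(-257*(-59) + 37) = -228585/(15163 + 37) = -228585/15200 = -228585*1/15200 = -45717/3040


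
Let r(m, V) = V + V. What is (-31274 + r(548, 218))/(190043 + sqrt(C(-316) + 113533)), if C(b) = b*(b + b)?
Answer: -2930273017/18058014302 + 46257*sqrt(34805)/18058014302 ≈ -0.16179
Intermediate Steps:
C(b) = 2*b**2 (C(b) = b*(2*b) = 2*b**2)
r(m, V) = 2*V
(-31274 + r(548, 218))/(190043 + sqrt(C(-316) + 113533)) = (-31274 + 2*218)/(190043 + sqrt(2*(-316)**2 + 113533)) = (-31274 + 436)/(190043 + sqrt(2*99856 + 113533)) = -30838/(190043 + sqrt(199712 + 113533)) = -30838/(190043 + sqrt(313245)) = -30838/(190043 + 3*sqrt(34805))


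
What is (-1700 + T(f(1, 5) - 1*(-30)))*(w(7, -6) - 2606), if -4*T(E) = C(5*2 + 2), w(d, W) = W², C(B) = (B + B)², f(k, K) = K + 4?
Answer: 4739080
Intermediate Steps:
f(k, K) = 4 + K
C(B) = 4*B² (C(B) = (2*B)² = 4*B²)
T(E) = -144 (T(E) = -(5*2 + 2)² = -(10 + 2)² = -12² = -144)
(-1700 + T(f(1, 5) - 1*(-30)))*(w(7, -6) - 2606) = (-1700 - 144)*((-6)² - 2606) = -1844*(36 - 2606) = -1844*(-2570) = 4739080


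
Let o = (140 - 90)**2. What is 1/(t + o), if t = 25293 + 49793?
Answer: 1/77586 ≈ 1.2889e-5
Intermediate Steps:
t = 75086
o = 2500 (o = 50**2 = 2500)
1/(t + o) = 1/(75086 + 2500) = 1/77586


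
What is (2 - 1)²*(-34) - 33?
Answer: -67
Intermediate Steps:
(2 - 1)²*(-34) - 33 = 1²*(-34) - 33 = 1*(-34) - 33 = -34 - 33 = -67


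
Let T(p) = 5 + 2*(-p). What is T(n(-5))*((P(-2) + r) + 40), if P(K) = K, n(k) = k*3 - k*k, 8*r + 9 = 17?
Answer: 3315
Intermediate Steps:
r = 1 (r = -9/8 + (1/8)*17 = -9/8 + 17/8 = 1)
n(k) = -k**2 + 3*k (n(k) = 3*k - k**2 = -k**2 + 3*k)
T(p) = 5 - 2*p
T(n(-5))*((P(-2) + r) + 40) = (5 - (-10)*(3 - 1*(-5)))*((-2 + 1) + 40) = (5 - (-10)*(3 + 5))*(-1 + 40) = (5 - (-10)*8)*39 = (5 - 2*(-40))*39 = (5 + 80)*39 = 85*39 = 3315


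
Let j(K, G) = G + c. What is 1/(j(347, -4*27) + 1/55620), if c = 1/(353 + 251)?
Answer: -2099655/226759226 ≈ -0.0092594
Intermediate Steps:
c = 1/604 ≈ 0.0016556
j(K, G) = 1/604 + G (j(K, G) = G + 1/604 = 1/604 + G)
1/(j(347, -4*27) + 1/55620) = 1/((1/604 - 4*27) + 1/55620) = 1/((1/604 - 108) + 1/55620) = 1/(-65231/604 + 1/55620) = 1/(-226759226/2099655) = -2099655/226759226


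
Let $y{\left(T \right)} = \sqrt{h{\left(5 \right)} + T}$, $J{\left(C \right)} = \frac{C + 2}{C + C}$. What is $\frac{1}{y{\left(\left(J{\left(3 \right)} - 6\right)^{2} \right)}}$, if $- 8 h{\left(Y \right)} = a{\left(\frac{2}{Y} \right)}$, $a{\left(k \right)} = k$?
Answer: $\frac{3 \sqrt{5995}}{1199} \approx 0.19373$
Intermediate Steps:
$h{\left(Y \right)} = - \frac{1}{4 Y}$ ($h{\left(Y \right)} = - \frac{2 \frac{1}{Y}}{8} = - \frac{1}{4 Y}$)
$J{\left(C \right)} = \frac{2 + C}{2 C}$
$y{\left(T \right)} = \sqrt{- \frac{1}{20} + T}$ ($y{\left(T \right)} = \sqrt{- \frac{1}{4 \cdot 5} + T} = \sqrt{\left(- \frac{1}{4}\right) \frac{1}{5} + T} = \sqrt{- \frac{1}{20} + T}$)
$\frac{1}{y{\left(\left(J{\left(3 \right)} - 6\right)^{2} \right)}} = \frac{1}{\frac{1}{10} \sqrt{-5 + 100 \left(\frac{2 + 3}{2 \cdot 3} - 6\right)^{2}}} = \frac{1}{\frac{1}{10} \sqrt{-5 + 100 \left(\frac{1}{2} \cdot \frac{1}{3} \cdot 5 - 6\right)^{2}}} = \frac{1}{\frac{1}{10} \sqrt{-5 + 100 \left(\frac{5}{6} - 6\right)^{2}}} = \frac{1}{\frac{1}{10} \sqrt{-5 + 100 \left(- \frac{31}{6}\right)^{2}}} = \frac{1}{\frac{1}{10} \sqrt{-5 + 100 \cdot \frac{961}{36}}} = \frac{1}{\frac{1}{10} \sqrt{-5 + \frac{24025}{9}}} = \frac{1}{\frac{1}{10} \sqrt{\frac{23980}{9}}} = \frac{1}{\frac{1}{10} \frac{2 \sqrt{5995}}{3}} = \frac{1}{\frac{1}{15} \sqrt{5995}} = \frac{3 \sqrt{5995}}{1199}$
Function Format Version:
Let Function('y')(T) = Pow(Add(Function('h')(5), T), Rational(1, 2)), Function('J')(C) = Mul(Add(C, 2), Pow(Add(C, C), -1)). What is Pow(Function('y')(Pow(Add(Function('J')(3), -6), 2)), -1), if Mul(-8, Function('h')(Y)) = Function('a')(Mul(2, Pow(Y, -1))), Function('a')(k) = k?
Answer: Mul(Rational(3, 1199), Pow(5995, Rational(1, 2))) ≈ 0.19373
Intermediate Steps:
Function('h')(Y) = Mul(Rational(-1, 4), Pow(Y, -1)) (Function('h')(Y) = Mul(Rational(-1, 8), Mul(2, Pow(Y, -1))) = Mul(Rational(-1, 4), Pow(Y, -1)))
Function('J')(C) = Mul(Rational(1, 2), Pow(C, -1), Add(2, C)) (Function('J')(C) = Mul(Add(2, C), Pow(Mul(2, C), -1)) = Mul(Add(2, C), Mul(Rational(1, 2), Pow(C, -1))) = Mul(Rational(1, 2), Pow(C, -1), Add(2, C)))
Function('y')(T) = Pow(Add(Rational(-1, 20), T), Rational(1, 2)) (Function('y')(T) = Pow(Add(Mul(Rational(-1, 4), Pow(5, -1)), T), Rational(1, 2)) = Pow(Add(Mul(Rational(-1, 4), Rational(1, 5)), T), Rational(1, 2)) = Pow(Add(Rational(-1, 20), T), Rational(1, 2)))
Pow(Function('y')(Pow(Add(Function('J')(3), -6), 2)), -1) = Pow(Mul(Rational(1, 10), Pow(Add(-5, Mul(100, Pow(Add(Mul(Rational(1, 2), Pow(3, -1), Add(2, 3)), -6), 2))), Rational(1, 2))), -1) = Pow(Mul(Rational(1, 10), Pow(Add(-5, Mul(100, Pow(Add(Mul(Rational(1, 2), Rational(1, 3), 5), -6), 2))), Rational(1, 2))), -1) = Pow(Mul(Rational(1, 10), Pow(Add(-5, Mul(100, Pow(Add(Rational(5, 6), -6), 2))), Rational(1, 2))), -1) = Pow(Mul(Rational(1, 10), Pow(Add(-5, Mul(100, Pow(Rational(-31, 6), 2))), Rational(1, 2))), -1) = Pow(Mul(Rational(1, 10), Pow(Add(-5, Mul(100, Rational(961, 36))), Rational(1, 2))), -1) = Pow(Mul(Rational(1, 10), Pow(Add(-5, Rational(24025, 9)), Rational(1, 2))), -1) = Pow(Mul(Rational(1, 10), Pow(Rational(23980, 9), Rational(1, 2))), -1) = Pow(Mul(Rational(1, 10), Mul(Rational(2, 3), Pow(5995, Rational(1, 2)))), -1) = Pow(Mul(Rational(1, 15), Pow(5995, Rational(1, 2))), -1) = Mul(Rational(3, 1199), Pow(5995, Rational(1, 2)))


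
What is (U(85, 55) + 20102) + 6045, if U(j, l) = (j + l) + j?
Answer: 26372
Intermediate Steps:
U(j, l) = l + 2*j
(U(85, 55) + 20102) + 6045 = ((55 + 2*85) + 20102) + 6045 = ((55 + 170) + 20102) + 6045 = (225 + 20102) + 6045 = 20327 + 6045 = 26372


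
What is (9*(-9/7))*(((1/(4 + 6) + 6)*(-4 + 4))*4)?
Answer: 0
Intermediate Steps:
(9*(-9/7))*(((1/(4 + 6) + 6)*(-4 + 4))*4) = (9*(-9*1/7))*(((1/10 + 6)*0)*4) = (9*(-9/7))*(((1/10 + 6)*0)*4) = -81*(61/10)*0*4/7 = -0*4 = -81/7*0 = 0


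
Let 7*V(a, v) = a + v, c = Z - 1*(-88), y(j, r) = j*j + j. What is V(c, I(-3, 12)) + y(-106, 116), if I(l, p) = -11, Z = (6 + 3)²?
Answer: 78068/7 ≈ 11153.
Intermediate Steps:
Z = 81 (Z = 9² = 81)
y(j, r) = j + j² (y(j, r) = j² + j = j + j²)
c = 169 (c = 81 - 1*(-88) = 81 + 88 = 169)
V(a, v) = a/7 + v/7 (V(a, v) = (a + v)/7 = a/7 + v/7)
V(c, I(-3, 12)) + y(-106, 116) = ((⅐)*169 + (⅐)*(-11)) - 106*(1 - 106) = (169/7 - 11/7) - 106*(-105) = 158/7 + 11130 = 78068/7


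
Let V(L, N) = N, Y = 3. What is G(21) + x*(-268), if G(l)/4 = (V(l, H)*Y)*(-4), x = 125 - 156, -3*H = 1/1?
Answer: 8324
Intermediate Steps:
H = -⅓ (H = -1/(3*1) = -1/3 = -⅓*1 = -⅓ ≈ -0.33333)
x = -31
G(l) = 16 (G(l) = 4*(-⅓*3*(-4)) = 4*(-1*(-4)) = 4*4 = 16)
G(21) + x*(-268) = 16 - 31*(-268) = 16 + 8308 = 8324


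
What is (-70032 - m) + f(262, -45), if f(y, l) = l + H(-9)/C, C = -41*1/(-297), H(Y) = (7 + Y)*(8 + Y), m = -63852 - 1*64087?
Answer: 2372936/41 ≈ 57877.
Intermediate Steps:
m = -127939 (m = -63852 - 64087 = -127939)
C = 41/297 (C = -41*(-1/297) = 41/297 ≈ 0.13805)
f(y, l) = 594/41 + l (f(y, l) = l + (56 + (-9)² + 15*(-9))/(41/297) = l + (56 + 81 - 135)*(297/41) = l + 2*(297/41) = l + 594/41 = 594/41 + l)
(-70032 - m) + f(262, -45) = (-70032 - 1*(-127939)) + (594/41 - 45) = (-70032 + 127939) - 1251/41 = 57907 - 1251/41 = 2372936/41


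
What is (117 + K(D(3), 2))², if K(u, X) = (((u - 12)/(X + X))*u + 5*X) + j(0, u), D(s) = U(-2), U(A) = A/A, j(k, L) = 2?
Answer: 255025/16 ≈ 15939.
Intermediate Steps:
U(A) = 1
D(s) = 1
K(u, X) = 2 + 5*X + u*(-12 + u)/(2*X) (K(u, X) = (((u - 12)/(X + X))*u + 5*X) + 2 = (((-12 + u)/((2*X)))*u + 5*X) + 2 = (((-12 + u)*(1/(2*X)))*u + 5*X) + 2 = (((-12 + u)/(2*X))*u + 5*X) + 2 = (u*(-12 + u)/(2*X) + 5*X) + 2 = (5*X + u*(-12 + u)/(2*X)) + 2 = 2 + 5*X + u*(-12 + u)/(2*X))
(117 + K(D(3), 2))² = (117 + ((½)*1² - 6*1 + 2*(2 + 5*2))/2)² = (117 + ((½)*1 - 6 + 2*(2 + 10))/2)² = (117 + (½ - 6 + 2*12)/2)² = (117 + (½ - 6 + 24)/2)² = (117 + (½)*(37/2))² = (117 + 37/4)² = (505/4)² = 255025/16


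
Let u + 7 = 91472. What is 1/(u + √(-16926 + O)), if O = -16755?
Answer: 91465/8365879906 - I*√33681/8365879906 ≈ 1.0933e-5 - 2.1937e-8*I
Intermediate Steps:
u = 91465 (u = -7 + 91472 = 91465)
1/(u + √(-16926 + O)) = 1/(91465 + √(-16926 - 16755)) = 1/(91465 + √(-33681)) = 1/(91465 + I*√33681)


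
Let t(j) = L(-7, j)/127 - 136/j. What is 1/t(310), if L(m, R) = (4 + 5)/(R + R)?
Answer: -15748/6907 ≈ -2.2800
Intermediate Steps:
L(m, R) = 9/(2*R) (L(m, R) = 9/((2*R)) = 9*(1/(2*R)) = 9/(2*R))
t(j) = -34535/(254*j) (t(j) = (9/(2*j))/127 - 136/j = (9/(2*j))*(1/127) - 136/j = 9/(254*j) - 136/j = -34535/(254*j))
1/t(310) = 1/(-34535/254/310) = 1/(-34535/254*1/310) = 1/(-6907/15748) = -15748/6907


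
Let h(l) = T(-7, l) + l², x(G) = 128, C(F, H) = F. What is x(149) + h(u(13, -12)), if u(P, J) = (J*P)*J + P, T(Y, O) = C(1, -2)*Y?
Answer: 3553346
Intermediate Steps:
T(Y, O) = Y (T(Y, O) = 1*Y = Y)
u(P, J) = P + P*J² (u(P, J) = P*J² + P = P + P*J²)
h(l) = -7 + l²
x(149) + h(u(13, -12)) = 128 + (-7 + (13*(1 + (-12)²))²) = 128 + (-7 + (13*(1 + 144))²) = 128 + (-7 + (13*145)²) = 128 + (-7 + 1885²) = 128 + (-7 + 3553225) = 128 + 3553218 = 3553346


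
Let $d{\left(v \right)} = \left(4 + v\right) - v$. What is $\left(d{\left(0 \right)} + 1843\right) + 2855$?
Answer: $4702$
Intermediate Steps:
$d{\left(v \right)} = 4$
$\left(d{\left(0 \right)} + 1843\right) + 2855 = \left(4 + 1843\right) + 2855 = 1847 + 2855 = 4702$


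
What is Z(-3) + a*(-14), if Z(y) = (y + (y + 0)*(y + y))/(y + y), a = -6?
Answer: 163/2 ≈ 81.500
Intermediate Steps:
Z(y) = (y + 2*y**2)/(2*y) (Z(y) = (y + y*(2*y))/((2*y)) = (y + 2*y**2)*(1/(2*y)) = (y + 2*y**2)/(2*y))
Z(-3) + a*(-14) = (1/2 - 3) - 6*(-14) = -5/2 + 84 = 163/2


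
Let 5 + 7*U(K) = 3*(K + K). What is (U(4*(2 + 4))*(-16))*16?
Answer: -35584/7 ≈ -5083.4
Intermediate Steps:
U(K) = -5/7 + 6*K/7 (U(K) = -5/7 + (3*(K + K))/7 = -5/7 + (3*(2*K))/7 = -5/7 + (6*K)/7 = -5/7 + 6*K/7)
(U(4*(2 + 4))*(-16))*16 = ((-5/7 + 6*(4*(2 + 4))/7)*(-16))*16 = ((-5/7 + 6*(4*6)/7)*(-16))*16 = ((-5/7 + (6/7)*24)*(-16))*16 = ((-5/7 + 144/7)*(-16))*16 = ((139/7)*(-16))*16 = -2224/7*16 = -35584/7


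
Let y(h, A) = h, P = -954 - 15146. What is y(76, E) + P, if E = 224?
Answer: -16024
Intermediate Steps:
P = -16100
y(76, E) + P = 76 - 16100 = -16024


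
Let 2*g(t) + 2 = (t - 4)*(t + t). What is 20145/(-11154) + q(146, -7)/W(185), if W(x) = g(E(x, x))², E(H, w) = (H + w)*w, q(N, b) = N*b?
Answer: -147397143669388903715511/81611702183587182410518 ≈ -1.8061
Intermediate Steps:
E(H, w) = w*(H + w)
g(t) = -1 + t*(-4 + t) (g(t) = -1 + ((t - 4)*(t + t))/2 = -1 + ((-4 + t)*(2*t))/2 = -1 + (2*t*(-4 + t))/2 = -1 + t*(-4 + t))
W(x) = (-1 - 8*x² + 4*x⁴)² (W(x) = (-1 + (x*(x + x))² - 4*x*(x + x))² = (-1 + (x*(2*x))² - 4*x*2*x)² = (-1 + (2*x²)² - 8*x²)² = (-1 + 4*x⁴ - 8*x²)² = (-1 - 8*x² + 4*x⁴)²)
20145/(-11154) + q(146, -7)/W(185) = 20145/(-11154) + (146*(-7))/((1 - 4*185⁴ + 8*185²)²) = 20145*(-1/11154) - 1022/(1 - 4*1171350625 + 8*34225)² = -6715/3718 - 1022/(1 - 4685402500 + 273800)² = -6715/3718 - 1022/((-4685128699)²) = -6715/3718 - 1022/21950430926193432601 = -147397143669388903715511/81611702183587182410518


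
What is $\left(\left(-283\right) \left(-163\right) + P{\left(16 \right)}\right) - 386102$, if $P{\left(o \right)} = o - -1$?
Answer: $-339956$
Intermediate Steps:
$P{\left(o \right)} = 1 + o$ ($P{\left(o \right)} = o + 1 = 1 + o$)
$\left(\left(-283\right) \left(-163\right) + P{\left(16 \right)}\right) - 386102 = \left(\left(-283\right) \left(-163\right) + \left(1 + 16\right)\right) - 386102 = \left(46129 + 17\right) - 386102 = 46146 - 386102 = -339956$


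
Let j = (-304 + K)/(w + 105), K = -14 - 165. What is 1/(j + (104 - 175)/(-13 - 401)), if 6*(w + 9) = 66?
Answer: -44298/192365 ≈ -0.23028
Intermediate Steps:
K = -179
w = 2 (w = -9 + (1/6)*66 = -9 + 11 = 2)
j = -483/107 (j = (-304 - 179)/(2 + 105) = -483/107 ≈ -4.5140)
1/(j + (104 - 175)/(-13 - 401)) = 1/(-483/107 + (104 - 175)/(-13 - 401)) = 1/(-483/107 - 71/(-414)) = 1/(-483/107 - 71*(-1/414)) = 1/(-483/107 + 71/414) = 1/(-192365/44298) = -44298/192365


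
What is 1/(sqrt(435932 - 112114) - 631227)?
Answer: -631227/398447201711 - sqrt(323818)/398447201711 ≈ -1.5856e-6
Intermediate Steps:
1/(sqrt(435932 - 112114) - 631227) = 1/(sqrt(323818) - 631227) = 1/(-631227 + sqrt(323818))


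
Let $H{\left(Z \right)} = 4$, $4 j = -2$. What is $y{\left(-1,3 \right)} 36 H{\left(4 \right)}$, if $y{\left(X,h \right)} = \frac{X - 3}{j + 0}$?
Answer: $1152$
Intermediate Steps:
$j = - \frac{1}{2}$ ($j = \frac{1}{4} \left(-2\right) = - \frac{1}{2} \approx -0.5$)
$y{\left(X,h \right)} = 6 - 2 X$ ($y{\left(X,h \right)} = \frac{X - 3}{- \frac{1}{2} + 0} = \frac{-3 + X}{- \frac{1}{2}} = \left(-3 + X\right) \left(-2\right) = 6 - 2 X$)
$y{\left(-1,3 \right)} 36 H{\left(4 \right)} = \left(6 - -2\right) 36 \cdot 4 = \left(6 + 2\right) 36 \cdot 4 = 8 \cdot 36 \cdot 4 = 288 \cdot 4 = 1152$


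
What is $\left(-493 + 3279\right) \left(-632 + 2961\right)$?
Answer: $6488594$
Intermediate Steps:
$\left(-493 + 3279\right) \left(-632 + 2961\right) = 2786 \cdot 2329 = 6488594$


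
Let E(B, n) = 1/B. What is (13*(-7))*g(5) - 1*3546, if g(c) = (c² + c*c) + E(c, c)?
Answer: -40571/5 ≈ -8114.2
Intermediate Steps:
g(c) = 1/c + 2*c² (g(c) = (c² + c*c) + 1/c = (c² + c²) + 1/c = 2*c² + 1/c = 1/c + 2*c²)
(13*(-7))*g(5) - 1*3546 = (13*(-7))*((1 + 2*5³)/5) - 1*3546 = -91*(1 + 2*125)/5 - 3546 = -91*(1 + 250)/5 - 3546 = -91*251/5 - 3546 = -22841/5 - 3546 = -40571/5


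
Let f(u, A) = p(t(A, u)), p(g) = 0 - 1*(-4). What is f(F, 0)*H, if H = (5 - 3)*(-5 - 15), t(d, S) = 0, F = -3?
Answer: -160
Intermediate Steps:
p(g) = 4 (p(g) = 0 + 4 = 4)
f(u, A) = 4
H = -40 (H = 2*(-20) = -40)
f(F, 0)*H = 4*(-40) = -160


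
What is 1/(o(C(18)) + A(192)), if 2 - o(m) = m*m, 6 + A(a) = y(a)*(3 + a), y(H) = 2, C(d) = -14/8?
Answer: 16/6127 ≈ 0.0026114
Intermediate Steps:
C(d) = -7/4 (C(d) = -14*1/8 = -7/4)
A(a) = 2*a (A(a) = -6 + 2*(3 + a) = -6 + (6 + 2*a) = 2*a)
o(m) = 2 - m**2 (o(m) = 2 - m*m = 2 - m**2)
1/(o(C(18)) + A(192)) = 1/((2 - (-7/4)**2) + 2*192) = 1/((2 - 1*49/16) + 384) = 1/((2 - 49/16) + 384) = 1/(-17/16 + 384) = 1/(6127/16) = 16/6127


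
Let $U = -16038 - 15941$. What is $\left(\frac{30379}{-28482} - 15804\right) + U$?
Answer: $- \frac{1360985785}{28482} \approx -47784.0$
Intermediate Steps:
$U = -31979$
$\left(\frac{30379}{-28482} - 15804\right) + U = \left(\frac{30379}{-28482} - 15804\right) - 31979 = \left(30379 \left(- \frac{1}{28482}\right) - 15804\right) - 31979 = \left(- \frac{30379}{28482} - 15804\right) - 31979 = - \frac{450159907}{28482} - 31979 = - \frac{1360985785}{28482}$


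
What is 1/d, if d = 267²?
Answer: 1/71289 ≈ 1.4027e-5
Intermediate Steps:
d = 71289
1/d = 1/71289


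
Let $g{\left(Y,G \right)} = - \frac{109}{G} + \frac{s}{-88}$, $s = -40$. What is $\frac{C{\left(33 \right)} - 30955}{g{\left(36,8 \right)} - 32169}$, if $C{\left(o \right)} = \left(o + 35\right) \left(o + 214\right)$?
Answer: $\frac{1245992}{2832031} \approx 0.43996$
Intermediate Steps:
$g{\left(Y,G \right)} = \frac{5}{11} - \frac{109}{G}$ ($g{\left(Y,G \right)} = - \frac{109}{G} - \frac{40}{-88} = - \frac{109}{G} - - \frac{5}{11} = - \frac{109}{G} + \frac{5}{11} = \frac{5}{11} - \frac{109}{G}$)
$C{\left(o \right)} = \left(35 + o\right) \left(214 + o\right)$
$\frac{C{\left(33 \right)} - 30955}{g{\left(36,8 \right)} - 32169} = \frac{\left(7490 + 33^{2} + 249 \cdot 33\right) - 30955}{\left(\frac{5}{11} - \frac{109}{8}\right) - 32169} = \frac{\left(7490 + 1089 + 8217\right) - 30955}{\left(\frac{5}{11} - \frac{109}{8}\right) - 32169} = \frac{16796 - 30955}{\left(\frac{5}{11} - \frac{109}{8}\right) - 32169} = - \frac{14159}{- \frac{1159}{88} - 32169} = - \frac{14159}{- \frac{2832031}{88}} = \left(-14159\right) \left(- \frac{88}{2832031}\right) = \frac{1245992}{2832031}$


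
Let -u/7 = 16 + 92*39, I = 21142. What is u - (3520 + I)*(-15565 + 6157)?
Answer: 231994868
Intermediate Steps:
u = -25228 (u = -7*(16 + 92*39) = -7*(16 + 3588) = -7*3604 = -25228)
u - (3520 + I)*(-15565 + 6157) = -25228 - (3520 + 21142)*(-15565 + 6157) = -25228 - 24662*(-9408) = -25228 - 1*(-232020096) = -25228 + 232020096 = 231994868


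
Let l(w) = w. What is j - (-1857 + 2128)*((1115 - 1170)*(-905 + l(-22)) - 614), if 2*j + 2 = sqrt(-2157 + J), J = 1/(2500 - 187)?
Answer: -13650542 + I*sqrt(320552245)/771 ≈ -1.3651e+7 + 23.222*I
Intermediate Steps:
J = 1/2313 ≈ 0.00043234
j = -1 + I*sqrt(320552245)/771 (j = -1 + sqrt(-2157 + 1/2313)/2 = -1 + sqrt(-4989140/2313)/2 = -1 + (2*I*sqrt(320552245)/771)/2 = -1 + I*sqrt(320552245)/771 ≈ -1.0 + 23.222*I)
j - (-1857 + 2128)*((1115 - 1170)*(-905 + l(-22)) - 614) = (-1 + I*sqrt(320552245)/771) - (-1857 + 2128)*((1115 - 1170)*(-905 - 22) - 614) = (-1 + I*sqrt(320552245)/771) - 271*(-55*(-927) - 614) = (-1 + I*sqrt(320552245)/771) - 271*(50985 - 614) = (-1 + I*sqrt(320552245)/771) - 271*50371 = (-1 + I*sqrt(320552245)/771) - 1*13650541 = (-1 + I*sqrt(320552245)/771) - 13650541 = -13650542 + I*sqrt(320552245)/771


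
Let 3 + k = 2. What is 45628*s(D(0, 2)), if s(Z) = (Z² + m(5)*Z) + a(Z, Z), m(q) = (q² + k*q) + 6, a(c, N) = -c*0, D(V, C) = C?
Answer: 2555168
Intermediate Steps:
k = -1 (k = -3 + 2 = -1)
a(c, N) = 0
m(q) = 6 + q² - q (m(q) = (q² - q) + 6 = 6 + q² - q)
s(Z) = Z² + 26*Z (s(Z) = (Z² + (6 + 5² - 1*5)*Z) + 0 = (Z² + (6 + 25 - 5)*Z) + 0 = (Z² + 26*Z) + 0 = Z² + 26*Z)
45628*s(D(0, 2)) = 45628*(2*(26 + 2)) = 45628*(2*28) = 45628*56 = 2555168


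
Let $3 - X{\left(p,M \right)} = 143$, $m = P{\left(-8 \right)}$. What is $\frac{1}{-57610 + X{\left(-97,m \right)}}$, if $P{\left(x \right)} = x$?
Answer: $- \frac{1}{57750} \approx -1.7316 \cdot 10^{-5}$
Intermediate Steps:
$m = -8$
$X{\left(p,M \right)} = -140$ ($X{\left(p,M \right)} = 3 - 143 = -140$)
$\frac{1}{-57610 + X{\left(-97,m \right)}} = \frac{1}{-57610 - 140} = \frac{1}{-57750} = - \frac{1}{57750}$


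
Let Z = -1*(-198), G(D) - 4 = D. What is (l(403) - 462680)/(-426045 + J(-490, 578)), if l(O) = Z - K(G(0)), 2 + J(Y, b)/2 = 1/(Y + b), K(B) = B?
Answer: 20349384/18746155 ≈ 1.0855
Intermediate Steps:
G(D) = 4 + D
Z = 198
J(Y, b) = -4 + 2/(Y + b)
l(O) = 194 (l(O) = 198 - (4 + 0) = 198 - 1*4 = 198 - 4 = 194)
(l(403) - 462680)/(-426045 + J(-490, 578)) = (194 - 462680)/(-426045 + 2*(1 - 2*(-490) - 2*578)/(-490 + 578)) = -462486/(-426045 + 2*(1 + 980 - 1156)/88) = -462486/(-426045 + 2*(1/88)*(-175)) = -462486/(-426045 - 175/44) = -462486/(-18746155/44) = -462486*(-44/18746155) = 20349384/18746155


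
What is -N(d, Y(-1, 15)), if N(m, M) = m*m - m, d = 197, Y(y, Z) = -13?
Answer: -38612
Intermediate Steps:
N(m, M) = m**2 - m
-N(d, Y(-1, 15)) = -197*(-1 + 197) = -197*196 = -1*38612 = -38612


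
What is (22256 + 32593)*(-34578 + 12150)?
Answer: -1230153372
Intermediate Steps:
(22256 + 32593)*(-34578 + 12150) = 54849*(-22428) = -1230153372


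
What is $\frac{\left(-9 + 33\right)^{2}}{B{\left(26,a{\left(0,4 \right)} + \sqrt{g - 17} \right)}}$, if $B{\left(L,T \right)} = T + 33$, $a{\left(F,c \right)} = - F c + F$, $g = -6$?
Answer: $\frac{2376}{139} - \frac{72 i \sqrt{23}}{139} \approx 17.094 - 2.4842 i$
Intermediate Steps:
$a{\left(F,c \right)} = F - F c$ ($a{\left(F,c \right)} = - F c + F = F - F c$)
$B{\left(L,T \right)} = 33 + T$
$\frac{\left(-9 + 33\right)^{2}}{B{\left(26,a{\left(0,4 \right)} + \sqrt{g - 17} \right)}} = \frac{\left(-9 + 33\right)^{2}}{33 + \left(0 \left(1 - 4\right) + \sqrt{-6 - 17}\right)} = \frac{24^{2}}{33 + \left(0 \left(1 - 4\right) + \sqrt{-23}\right)} = \frac{576}{33 + \left(0 \left(-3\right) + i \sqrt{23}\right)} = \frac{576}{33 + \left(0 + i \sqrt{23}\right)} = \frac{576}{33 + i \sqrt{23}}$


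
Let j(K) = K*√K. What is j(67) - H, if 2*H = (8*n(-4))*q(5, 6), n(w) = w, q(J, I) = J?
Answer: 80 + 67*√67 ≈ 628.42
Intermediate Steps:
j(K) = K^(3/2)
H = -80 (H = ((8*(-4))*5)/2 = (-32*5)/2 = (½)*(-160) = -80)
j(67) - H = 67^(3/2) - 1*(-80) = 67*√67 + 80 = 80 + 67*√67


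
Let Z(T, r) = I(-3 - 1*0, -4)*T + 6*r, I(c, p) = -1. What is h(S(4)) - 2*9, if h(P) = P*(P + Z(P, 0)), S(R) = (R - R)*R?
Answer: -18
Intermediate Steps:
Z(T, r) = -T + 6*r
S(R) = 0 (S(R) = 0*R = 0)
h(P) = 0 (h(P) = P*(P + (-P + 6*0)) = P*(P + (-P + 0)) = P*(P - P) = P*0 = 0)
h(S(4)) - 2*9 = 0 - 2*9 = 0 - 18 = -18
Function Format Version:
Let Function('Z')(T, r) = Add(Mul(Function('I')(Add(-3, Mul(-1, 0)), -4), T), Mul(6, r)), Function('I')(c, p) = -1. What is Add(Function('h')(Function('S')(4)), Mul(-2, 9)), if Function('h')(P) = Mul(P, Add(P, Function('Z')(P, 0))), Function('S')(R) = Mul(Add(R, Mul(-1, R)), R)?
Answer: -18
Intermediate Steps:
Function('Z')(T, r) = Add(Mul(-1, T), Mul(6, r))
Function('S')(R) = 0 (Function('S')(R) = Mul(0, R) = 0)
Function('h')(P) = 0 (Function('h')(P) = Mul(P, Add(P, Add(Mul(-1, P), Mul(6, 0)))) = Mul(P, Add(P, Add(Mul(-1, P), 0))) = Mul(P, Add(P, Mul(-1, P))) = Mul(P, 0) = 0)
Add(Function('h')(Function('S')(4)), Mul(-2, 9)) = Add(0, Mul(-2, 9)) = Add(0, -18) = -18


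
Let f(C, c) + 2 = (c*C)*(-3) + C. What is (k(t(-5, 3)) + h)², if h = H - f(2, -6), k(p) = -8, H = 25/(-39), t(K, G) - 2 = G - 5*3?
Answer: 3031081/1521 ≈ 1992.8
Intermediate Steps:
t(K, G) = -13 + G (t(K, G) = 2 + (G - 5*3) = 2 + (G - 15) = 2 + (-15 + G) = -13 + G)
H = -25/39 (H = 25*(-1/39) = -25/39 ≈ -0.64103)
f(C, c) = -2 + C - 3*C*c (f(C, c) = -2 + ((c*C)*(-3) + C) = -2 + ((C*c)*(-3) + C) = -2 + (-3*C*c + C) = -2 + (C - 3*C*c) = -2 + C - 3*C*c)
h = -1429/39 (h = -25/39 - (-2 + 2 - 3*2*(-6)) = -25/39 - (-2 + 2 + 36) = -25/39 - 1*36 = -25/39 - 36 = -1429/39 ≈ -36.641)
(k(t(-5, 3)) + h)² = (-8 - 1429/39)² = (-1741/39)² = 3031081/1521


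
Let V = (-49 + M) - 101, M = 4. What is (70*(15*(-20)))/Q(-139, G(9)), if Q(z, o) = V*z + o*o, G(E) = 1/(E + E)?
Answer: -6804000/6575257 ≈ -1.0348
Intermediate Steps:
G(E) = 1/(2*E)
V = -146 (V = (-49 + 4) - 101 = -45 - 101 = -146)
Q(z, o) = o² - 146*z (Q(z, o) = -146*z + o*o = -146*z + o² = o² - 146*z)
(70*(15*(-20)))/Q(-139, G(9)) = (70*(15*(-20)))/(((½)/9)² - 146*(-139)) = (70*(-300))/(((½)*(⅑))² + 20294) = -21000/((1/18)² + 20294) = -21000/(1/324 + 20294) = -21000/6575257/324 = -21000*324/6575257 = -6804000/6575257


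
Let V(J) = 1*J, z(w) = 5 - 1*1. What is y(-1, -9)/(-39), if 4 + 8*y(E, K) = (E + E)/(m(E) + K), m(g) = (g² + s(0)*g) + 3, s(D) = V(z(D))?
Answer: 17/1404 ≈ 0.012108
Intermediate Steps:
z(w) = 4 (z(w) = 5 - 1 = 4)
V(J) = J
s(D) = 4
m(g) = 3 + g² + 4*g (m(g) = (g² + 4*g) + 3 = 3 + g² + 4*g)
y(E, K) = -½ + E/(4*(3 + K + E² + 4*E)) (y(E, K) = -½ + ((E + E)/((3 + E² + 4*E) + K))/8 = -½ + ((2*E)/(3 + K + E² + 4*E))/8 = -½ + (2*E/(3 + K + E² + 4*E))/8 = -½ + E/(4*(3 + K + E² + 4*E)))
y(-1, -9)/(-39) = ((-6 - 7*(-1) - 2*(-9) - 2*(-1)²)/(4*(3 - 9 + (-1)² + 4*(-1))))/(-39) = ((-6 + 7 + 18 - 2*1)/(4*(3 - 9 + 1 - 4)))*(-1/39) = ((¼)*(-6 + 7 + 18 - 2)/(-9))*(-1/39) = ((¼)*(-⅑)*17)*(-1/39) = -17/36*(-1/39) = 17/1404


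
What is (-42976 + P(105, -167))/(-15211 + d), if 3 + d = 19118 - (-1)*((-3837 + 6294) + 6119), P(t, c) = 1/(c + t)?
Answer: -888171/257920 ≈ -3.4436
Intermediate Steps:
d = 27691 (d = -3 + (19118 - (-1)*((-3837 + 6294) + 6119)) = -3 + (19118 - (-1)*(2457 + 6119)) = -3 + (19118 - (-1)*8576) = -3 + (19118 - 1*(-8576)) = -3 + (19118 + 8576) = -3 + 27694 = 27691)
(-42976 + P(105, -167))/(-15211 + d) = (-42976 + 1/(-167 + 105))/(-15211 + 27691) = (-42976 + 1/(-62))/12480 = (-42976 - 1/62)*(1/12480) = -2664513/62*1/12480 = -888171/257920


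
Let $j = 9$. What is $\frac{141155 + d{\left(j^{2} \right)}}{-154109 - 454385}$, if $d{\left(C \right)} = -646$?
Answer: $- \frac{140509}{608494} \approx -0.23091$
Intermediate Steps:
$\frac{141155 + d{\left(j^{2} \right)}}{-154109 - 454385} = \frac{141155 - 646}{-154109 - 454385} = \frac{140509}{-608494} = 140509 \left(- \frac{1}{608494}\right) = - \frac{140509}{608494}$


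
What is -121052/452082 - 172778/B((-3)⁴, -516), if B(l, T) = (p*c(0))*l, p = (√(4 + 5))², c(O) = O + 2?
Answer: -6523859801/54927963 ≈ -118.77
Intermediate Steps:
c(O) = 2 + O
p = 9 (p = (√9)² = 3² = 9)
B(l, T) = 18*l (B(l, T) = (9*(2 + 0))*l = (9*2)*l = 18*l)
-121052/452082 - 172778/B((-3)⁴, -516) = -121052/452082 - 172778/(18*(-3)⁴) = -121052*1/452082 - 172778/(18*81) = -60526/226041 - 172778/1458 = -60526/226041 - 172778*1/1458 = -60526/226041 - 86389/729 = -6523859801/54927963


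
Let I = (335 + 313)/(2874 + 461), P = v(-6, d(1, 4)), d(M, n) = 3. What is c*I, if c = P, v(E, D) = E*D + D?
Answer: -1944/667 ≈ -2.9145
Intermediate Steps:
v(E, D) = D + D*E (v(E, D) = D*E + D = D + D*E)
P = -15 (P = 3*(1 - 6) = 3*(-5) = -15)
c = -15
I = 648/3335 ≈ 0.19430
c*I = -15*648/3335 = -1944/667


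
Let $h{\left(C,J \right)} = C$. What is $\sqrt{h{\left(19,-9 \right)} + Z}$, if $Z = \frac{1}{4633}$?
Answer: $\frac{2 \sqrt{101958431}}{4633} \approx 4.3589$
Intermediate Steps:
$Z = \frac{1}{4633} \approx 0.00021584$
$\sqrt{h{\left(19,-9 \right)} + Z} = \sqrt{19 + \frac{1}{4633}} = \sqrt{\frac{88028}{4633}} = \frac{2 \sqrt{101958431}}{4633}$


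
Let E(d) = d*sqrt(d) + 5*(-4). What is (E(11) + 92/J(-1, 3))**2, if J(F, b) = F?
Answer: 13875 - 2464*sqrt(11) ≈ 5702.8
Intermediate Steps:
E(d) = -20 + d**(3/2) (E(d) = d**(3/2) - 20 = -20 + d**(3/2))
(E(11) + 92/J(-1, 3))**2 = ((-20 + 11**(3/2)) + 92/(-1))**2 = ((-20 + 11*sqrt(11)) + 92*(-1))**2 = ((-20 + 11*sqrt(11)) - 92)**2 = (-112 + 11*sqrt(11))**2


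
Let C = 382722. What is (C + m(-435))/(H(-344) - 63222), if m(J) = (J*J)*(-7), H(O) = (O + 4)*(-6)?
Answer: 28541/1854 ≈ 15.394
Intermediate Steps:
H(O) = -24 - 6*O (H(O) = (4 + O)*(-6) = -24 - 6*O)
m(J) = -7*J**2 (m(J) = J**2*(-7) = -7*J**2)
(C + m(-435))/(H(-344) - 63222) = (382722 - 7*(-435)**2)/((-24 - 6*(-344)) - 63222) = (382722 - 7*189225)/((-24 + 2064) - 63222) = (382722 - 1324575)/(2040 - 63222) = -941853/(-61182) = -941853*(-1/61182) = 28541/1854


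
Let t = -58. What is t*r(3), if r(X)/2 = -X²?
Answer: 1044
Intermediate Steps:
r(X) = -2*X² (r(X) = 2*(-X²) = -2*X²)
t*r(3) = -(-116)*3² = -(-116)*9 = -58*(-18) = 1044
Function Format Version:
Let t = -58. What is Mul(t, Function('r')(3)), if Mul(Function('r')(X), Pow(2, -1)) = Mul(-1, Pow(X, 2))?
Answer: 1044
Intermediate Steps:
Function('r')(X) = Mul(-2, Pow(X, 2)) (Function('r')(X) = Mul(2, Mul(-1, Pow(X, 2))) = Mul(-2, Pow(X, 2)))
Mul(t, Function('r')(3)) = Mul(-58, Mul(-2, Pow(3, 2))) = Mul(-58, Mul(-2, 9)) = Mul(-58, -18) = 1044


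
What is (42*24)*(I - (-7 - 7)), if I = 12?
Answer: 26208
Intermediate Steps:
(42*24)*(I - (-7 - 7)) = (42*24)*(12 - (-7 - 7)) = 1008*(12 - 1*(-14)) = 1008*(12 + 14) = 1008*26 = 26208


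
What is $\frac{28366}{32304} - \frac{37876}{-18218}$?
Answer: $\frac{435079523}{147128568} \approx 2.9571$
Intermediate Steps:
$\frac{28366}{32304} - \frac{37876}{-18218} = 28366 \cdot \frac{1}{32304} - - \frac{18938}{9109} = \frac{14183}{16152} + \frac{18938}{9109} = \frac{435079523}{147128568}$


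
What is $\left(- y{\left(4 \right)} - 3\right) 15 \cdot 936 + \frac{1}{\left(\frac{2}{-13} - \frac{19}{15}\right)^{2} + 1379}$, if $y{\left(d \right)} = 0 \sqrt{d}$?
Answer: $- \frac{2211856114455}{52513204} \approx -42120.0$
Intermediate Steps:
$y{\left(d \right)} = 0$
$\left(- y{\left(4 \right)} - 3\right) 15 \cdot 936 + \frac{1}{\left(\frac{2}{-13} - \frac{19}{15}\right)^{2} + 1379} = \left(\left(-1\right) 0 - 3\right) 15 \cdot 936 + \frac{1}{\left(\frac{2}{-13} - \frac{19}{15}\right)^{2} + 1379} = \left(0 - 3\right) 15 \cdot 936 + \frac{1}{\left(2 \left(- \frac{1}{13}\right) - \frac{19}{15}\right)^{2} + 1379} = \left(-3\right) 15 \cdot 936 + \frac{1}{\left(- \frac{2}{13} - \frac{19}{15}\right)^{2} + 1379} = \left(-45\right) 936 + \frac{1}{\left(- \frac{277}{195}\right)^{2} + 1379} = -42120 + \frac{1}{\frac{76729}{38025} + 1379} = -42120 + \frac{1}{\frac{52513204}{38025}} = -42120 + \frac{38025}{52513204} = - \frac{2211856114455}{52513204}$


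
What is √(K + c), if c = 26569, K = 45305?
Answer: 33*√66 ≈ 268.09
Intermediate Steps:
√(K + c) = √(45305 + 26569) = √71874 = 33*√66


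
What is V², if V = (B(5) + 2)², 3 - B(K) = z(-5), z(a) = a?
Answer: 10000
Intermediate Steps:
B(K) = 8 (B(K) = 3 - 1*(-5) = 3 + 5 = 8)
V = 100 (V = (8 + 2)² = 10² = 100)
V² = 100² = 10000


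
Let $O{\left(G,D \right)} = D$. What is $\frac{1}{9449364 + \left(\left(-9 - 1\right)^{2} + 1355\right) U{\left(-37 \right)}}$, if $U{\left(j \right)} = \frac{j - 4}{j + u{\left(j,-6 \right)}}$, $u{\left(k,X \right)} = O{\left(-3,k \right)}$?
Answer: $\frac{74}{699312591} \approx 1.0582 \cdot 10^{-7}$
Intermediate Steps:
$u{\left(k,X \right)} = k$
$U{\left(j \right)} = \frac{-4 + j}{2 j}$ ($U{\left(j \right)} = \frac{j - 4}{j + j} = \frac{-4 + j}{2 j}$)
$\frac{1}{9449364 + \left(\left(-9 - 1\right)^{2} + 1355\right) U{\left(-37 \right)}} = \frac{1}{9449364 + \left(\left(-9 - 1\right)^{2} + 1355\right) \frac{-4 - 37}{2 \left(-37\right)}} = \frac{1}{9449364 + \left(\left(-10\right)^{2} + 1355\right) \frac{1}{2} \left(- \frac{1}{37}\right) \left(-41\right)} = \frac{1}{9449364 + \left(100 + 1355\right) \frac{41}{74}} = \frac{1}{9449364 + 1455 \cdot \frac{41}{74}} = \frac{1}{9449364 + \frac{59655}{74}} = \frac{1}{\frac{699312591}{74}} = \frac{74}{699312591}$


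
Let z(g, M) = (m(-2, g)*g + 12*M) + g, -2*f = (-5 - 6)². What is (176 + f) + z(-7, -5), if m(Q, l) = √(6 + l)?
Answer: 97/2 - 7*I ≈ 48.5 - 7.0*I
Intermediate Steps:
f = -121/2 (f = -(-5 - 6)²/2 = -½*(-11)² = -½*121 = -121/2 ≈ -60.500)
z(g, M) = g + 12*M + g*√(6 + g) (z(g, M) = (√(6 + g)*g + 12*M) + g = (g*√(6 + g) + 12*M) + g = (12*M + g*√(6 + g)) + g = g + 12*M + g*√(6 + g))
(176 + f) + z(-7, -5) = (176 - 121/2) + (-7 + 12*(-5) - 7*√(6 - 7)) = 231/2 + (-7 - 60 - 7*I) = 231/2 + (-67 - 7*I) = 97/2 - 7*I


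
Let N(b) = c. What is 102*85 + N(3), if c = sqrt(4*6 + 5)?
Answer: 8670 + sqrt(29) ≈ 8675.4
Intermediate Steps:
c = sqrt(29) (c = sqrt(24 + 5) = sqrt(29) ≈ 5.3852)
N(b) = sqrt(29)
102*85 + N(3) = 102*85 + sqrt(29) = 8670 + sqrt(29)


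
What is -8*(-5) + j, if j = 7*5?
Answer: 75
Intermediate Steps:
j = 35
-8*(-5) + j = -8*(-5) + 35 = 40 + 35 = 75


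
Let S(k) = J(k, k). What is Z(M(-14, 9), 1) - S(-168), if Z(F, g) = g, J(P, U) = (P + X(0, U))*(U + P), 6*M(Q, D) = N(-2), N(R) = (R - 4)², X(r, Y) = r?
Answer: -56447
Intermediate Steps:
N(R) = (-4 + R)²
M(Q, D) = 6 (M(Q, D) = (-4 - 2)²/6 = (⅙)*(-6)² = (⅙)*36 = 6)
J(P, U) = P*(P + U) (J(P, U) = (P + 0)*(U + P) = P*(P + U))
S(k) = 2*k² (S(k) = k*(k + k) = k*(2*k) = 2*k²)
Z(M(-14, 9), 1) - S(-168) = 1 - 2*(-168)² = 1 - 2*28224 = 1 - 1*56448 = 1 - 56448 = -56447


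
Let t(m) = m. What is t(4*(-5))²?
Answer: 400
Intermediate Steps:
t(4*(-5))² = (4*(-5))² = (-20)² = 400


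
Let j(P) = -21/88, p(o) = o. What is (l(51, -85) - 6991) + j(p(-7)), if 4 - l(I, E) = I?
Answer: -619365/88 ≈ -7038.2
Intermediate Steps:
l(I, E) = 4 - I
j(P) = -21/88 (j(P) = -21*1/88 = -21/88)
(l(51, -85) - 6991) + j(p(-7)) = ((4 - 1*51) - 6991) - 21/88 = ((4 - 51) - 6991) - 21/88 = (-47 - 6991) - 21/88 = -7038 - 21/88 = -619365/88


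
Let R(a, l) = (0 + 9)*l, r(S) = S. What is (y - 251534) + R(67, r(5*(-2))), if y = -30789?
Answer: -282413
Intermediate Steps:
R(a, l) = 9*l
(y - 251534) + R(67, r(5*(-2))) = (-30789 - 251534) + 9*(5*(-2)) = -282323 + 9*(-10) = -282323 - 90 = -282413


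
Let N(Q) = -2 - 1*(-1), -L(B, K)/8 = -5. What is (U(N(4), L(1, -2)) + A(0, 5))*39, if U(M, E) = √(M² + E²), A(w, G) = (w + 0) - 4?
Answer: -156 + 39*√1601 ≈ 1404.5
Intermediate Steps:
L(B, K) = 40 (L(B, K) = -8*(-5) = 40)
A(w, G) = -4 + w (A(w, G) = w - 4 = -4 + w)
N(Q) = -1 (N(Q) = -2 + 1 = -1)
U(M, E) = √(E² + M²)
(U(N(4), L(1, -2)) + A(0, 5))*39 = (√(40² + (-1)²) + (-4 + 0))*39 = (√(1600 + 1) - 4)*39 = (√1601 - 4)*39 = (-4 + √1601)*39 = -156 + 39*√1601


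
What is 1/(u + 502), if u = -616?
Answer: -1/114 ≈ -0.0087719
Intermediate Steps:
1/(u + 502) = 1/(-616 + 502) = 1/(-114) = -1/114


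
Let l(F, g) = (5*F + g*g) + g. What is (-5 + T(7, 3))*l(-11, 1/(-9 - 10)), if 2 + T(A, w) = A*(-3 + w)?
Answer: 139111/361 ≈ 385.35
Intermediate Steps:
T(A, w) = -2 + A*(-3 + w)
l(F, g) = g + g² + 5*F (l(F, g) = (5*F + g²) + g = (g² + 5*F) + g = g + g² + 5*F)
(-5 + T(7, 3))*l(-11, 1/(-9 - 10)) = (-5 + (-2 - 3*7 + 7*3))*(1/(-9 - 10) + (1/(-9 - 10))² + 5*(-11)) = (-5 + (-2 - 21 + 21))*(1/(-19) + (1/(-19))² - 55) = (-5 - 2)*(-1/19 + (-1/19)² - 55) = -7*(-1/19 + 1/361 - 55) = -7*(-19873/361) = 139111/361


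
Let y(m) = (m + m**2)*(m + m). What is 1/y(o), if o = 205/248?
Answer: 7626496/19037325 ≈ 0.40061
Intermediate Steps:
o = 205/248 (o = 205*(1/248) = 205/248 ≈ 0.82661)
y(m) = 2*m*(m + m**2) (y(m) = (m + m**2)*(2*m) = 2*m*(m + m**2))
1/y(o) = 1/(2*(205/248)**2*(1 + 205/248)) = 1/(2*(42025/61504)*(453/248)) = 1/(19037325/7626496) = 7626496/19037325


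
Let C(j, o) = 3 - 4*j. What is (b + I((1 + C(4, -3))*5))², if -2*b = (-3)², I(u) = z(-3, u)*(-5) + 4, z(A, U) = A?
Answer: 841/4 ≈ 210.25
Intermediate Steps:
I(u) = 19 (I(u) = -3*(-5) + 4 = 15 + 4 = 19)
b = -9/2 (b = -½*(-3)² = -½*9 = -9/2 ≈ -4.5000)
(b + I((1 + C(4, -3))*5))² = (-9/2 + 19)² = (29/2)² = 841/4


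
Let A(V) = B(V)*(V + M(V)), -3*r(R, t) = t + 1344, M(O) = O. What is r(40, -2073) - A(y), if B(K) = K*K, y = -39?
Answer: 118881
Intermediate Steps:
r(R, t) = -448 - t/3 (r(R, t) = -(t + 1344)/3 = -(1344 + t)/3 = -448 - t/3)
B(K) = K²
A(V) = 2*V³ (A(V) = V²*(V + V) = V²*(2*V) = 2*V³)
r(40, -2073) - A(y) = (-448 - ⅓*(-2073)) - 2*(-39)³ = (-448 + 691) - 2*(-59319) = 243 - 1*(-118638) = 243 + 118638 = 118881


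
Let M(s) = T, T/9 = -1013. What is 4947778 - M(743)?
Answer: 4956895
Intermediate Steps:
T = -9117 (T = 9*(-1013) = -9117)
M(s) = -9117
4947778 - M(743) = 4947778 - 1*(-9117) = 4947778 + 9117 = 4956895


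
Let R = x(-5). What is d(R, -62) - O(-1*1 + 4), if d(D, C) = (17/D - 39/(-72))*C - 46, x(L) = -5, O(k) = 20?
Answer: 6673/60 ≈ 111.22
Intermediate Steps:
R = -5
d(D, C) = -46 + C*(13/24 + 17/D) (d(D, C) = (17/D - 39*(-1/72))*C - 46 = (17/D + 13/24)*C - 46 = (13/24 + 17/D)*C - 46 = C*(13/24 + 17/D) - 46 = -46 + C*(13/24 + 17/D))
d(R, -62) - O(-1*1 + 4) = (-46 + (13/24)*(-62) + 17*(-62)/(-5)) - 1*20 = (-46 - 403/12 + 17*(-62)*(-1/5)) - 20 = (-46 - 403/12 + 1054/5) - 20 = 7873/60 - 20 = 6673/60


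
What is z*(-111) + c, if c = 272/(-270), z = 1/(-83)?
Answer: 3697/11205 ≈ 0.32994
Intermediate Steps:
z = -1/83 ≈ -0.012048
c = -136/135 (c = 272*(-1/270) = -136/135 ≈ -1.0074)
z*(-111) + c = -1/83*(-111) - 136/135 = 111/83 - 136/135 = 3697/11205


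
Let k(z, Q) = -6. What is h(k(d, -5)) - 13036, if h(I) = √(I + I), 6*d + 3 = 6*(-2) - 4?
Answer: -13036 + 2*I*√3 ≈ -13036.0 + 3.4641*I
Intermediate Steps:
d = -19/6 (d = -½ + (6*(-2) - 4)/6 = -½ + (-12 - 4)/6 = -½ + (⅙)*(-16) = -½ - 8/3 = -19/6 ≈ -3.1667)
h(I) = √2*√I (h(I) = √(2*I) = √2*√I)
h(k(d, -5)) - 13036 = √2*√(-6) - 13036 = √2*(I*√6) - 13036 = 2*I*√3 - 13036 = -13036 + 2*I*√3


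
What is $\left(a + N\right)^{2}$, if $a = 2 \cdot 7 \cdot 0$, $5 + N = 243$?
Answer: $56644$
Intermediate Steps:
$N = 238$ ($N = -5 + 243 = 238$)
$a = 0$ ($a = 14 \cdot 0 = 0$)
$\left(a + N\right)^{2} = \left(0 + 238\right)^{2} = 238^{2} = 56644$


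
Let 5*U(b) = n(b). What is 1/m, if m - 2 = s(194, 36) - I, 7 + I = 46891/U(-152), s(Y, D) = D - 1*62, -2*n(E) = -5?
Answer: -1/93799 ≈ -1.0661e-5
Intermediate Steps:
n(E) = 5/2 (n(E) = -1/2*(-5) = 5/2)
s(Y, D) = -62 + D (s(Y, D) = D - 62 = -62 + D)
U(b) = 1/2 (U(b) = (1/5)*(5/2) = 1/2)
I = 93775 (I = -7 + 46891/(1/2) = -7 + 46891*2 = -7 + 93782 = 93775)
m = -93799 (m = 2 + ((-62 + 36) - 1*93775) = 2 + (-26 - 93775) = 2 - 93801 = -93799)
1/m = 1/(-93799) = -1/93799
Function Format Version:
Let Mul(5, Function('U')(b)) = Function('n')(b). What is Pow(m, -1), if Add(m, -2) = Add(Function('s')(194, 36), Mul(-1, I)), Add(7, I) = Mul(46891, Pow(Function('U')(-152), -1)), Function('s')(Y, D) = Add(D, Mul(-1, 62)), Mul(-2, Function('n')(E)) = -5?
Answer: Rational(-1, 93799) ≈ -1.0661e-5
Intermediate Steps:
Function('n')(E) = Rational(5, 2) (Function('n')(E) = Mul(Rational(-1, 2), -5) = Rational(5, 2))
Function('s')(Y, D) = Add(-62, D) (Function('s')(Y, D) = Add(D, -62) = Add(-62, D))
Function('U')(b) = Rational(1, 2) (Function('U')(b) = Mul(Rational(1, 5), Rational(5, 2)) = Rational(1, 2))
I = 93775 (I = Add(-7, Mul(46891, Pow(Rational(1, 2), -1))) = Add(-7, Mul(46891, 2)) = Add(-7, 93782) = 93775)
m = -93799 (m = Add(2, Add(Add(-62, 36), Mul(-1, 93775))) = Add(2, Add(-26, -93775)) = Add(2, -93801) = -93799)
Pow(m, -1) = Pow(-93799, -1) = Rational(-1, 93799)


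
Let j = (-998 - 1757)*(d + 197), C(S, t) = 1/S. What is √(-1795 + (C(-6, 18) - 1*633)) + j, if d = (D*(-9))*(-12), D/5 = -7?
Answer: 9871165 + I*√87414/6 ≈ 9.8712e+6 + 49.276*I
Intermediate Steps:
D = -35 (D = 5*(-7) = -35)
d = -3780 (d = -35*(-9)*(-12) = 315*(-12) = -3780)
j = 9871165 (j = (-998 - 1757)*(-3780 + 197) = -2755*(-3583) = 9871165)
√(-1795 + (C(-6, 18) - 1*633)) + j = √(-1795 + (1/(-6) - 1*633)) + 9871165 = √(-1795 + (-⅙ - 633)) + 9871165 = √(-1795 - 3799/6) + 9871165 = √(-14569/6) + 9871165 = I*√87414/6 + 9871165 = 9871165 + I*√87414/6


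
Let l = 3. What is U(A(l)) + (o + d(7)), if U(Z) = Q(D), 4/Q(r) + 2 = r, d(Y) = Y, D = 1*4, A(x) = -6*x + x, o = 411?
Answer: 420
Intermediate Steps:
A(x) = -5*x
D = 4
Q(r) = 4/(-2 + r)
U(Z) = 2 (U(Z) = 4/(-2 + 4) = 4/2 = 4*(½) = 2)
U(A(l)) + (o + d(7)) = 2 + (411 + 7) = 2 + 418 = 420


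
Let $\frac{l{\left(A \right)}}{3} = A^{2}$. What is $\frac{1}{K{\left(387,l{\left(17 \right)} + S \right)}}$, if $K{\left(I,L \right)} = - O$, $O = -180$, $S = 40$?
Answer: $\frac{1}{180} \approx 0.0055556$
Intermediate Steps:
$l{\left(A \right)} = 3 A^{2}$
$K{\left(I,L \right)} = 180$ ($K{\left(I,L \right)} = \left(-1\right) \left(-180\right) = 180$)
$\frac{1}{K{\left(387,l{\left(17 \right)} + S \right)}} = \frac{1}{180}$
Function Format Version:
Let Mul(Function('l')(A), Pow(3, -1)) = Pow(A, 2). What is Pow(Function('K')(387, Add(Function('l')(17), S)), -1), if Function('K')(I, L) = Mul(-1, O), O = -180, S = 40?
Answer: Rational(1, 180) ≈ 0.0055556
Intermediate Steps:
Function('l')(A) = Mul(3, Pow(A, 2))
Function('K')(I, L) = 180 (Function('K')(I, L) = Mul(-1, -180) = 180)
Pow(Function('K')(387, Add(Function('l')(17), S)), -1) = Pow(180, -1) = Rational(1, 180)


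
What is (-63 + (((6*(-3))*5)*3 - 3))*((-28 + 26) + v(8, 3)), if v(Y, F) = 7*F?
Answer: -6384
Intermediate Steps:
(-63 + (((6*(-3))*5)*3 - 3))*((-28 + 26) + v(8, 3)) = (-63 + (((6*(-3))*5)*3 - 3))*((-28 + 26) + 7*3) = (-63 + (-18*5*3 - 3))*(-2 + 21) = (-63 + (-90*3 - 3))*19 = (-63 + (-270 - 3))*19 = (-63 - 273)*19 = -336*19 = -6384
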